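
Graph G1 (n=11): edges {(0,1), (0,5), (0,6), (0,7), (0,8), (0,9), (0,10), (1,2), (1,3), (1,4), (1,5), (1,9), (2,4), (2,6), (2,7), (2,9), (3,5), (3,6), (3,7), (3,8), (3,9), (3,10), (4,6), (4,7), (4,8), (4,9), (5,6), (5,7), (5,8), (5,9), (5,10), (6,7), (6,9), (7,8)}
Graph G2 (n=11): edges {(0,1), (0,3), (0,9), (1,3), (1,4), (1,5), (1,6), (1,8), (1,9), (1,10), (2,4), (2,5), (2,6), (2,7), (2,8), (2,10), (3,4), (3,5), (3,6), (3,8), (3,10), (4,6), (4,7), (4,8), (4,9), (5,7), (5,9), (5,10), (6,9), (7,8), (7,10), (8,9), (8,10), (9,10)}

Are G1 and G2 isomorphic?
Yes, isomorphic

The graphs are isomorphic.
One valid mapping φ: V(G1) → V(G2): 0→9, 1→5, 2→7, 3→3, 4→2, 5→1, 6→8, 7→4, 8→6, 9→10, 10→0

Verify φ preserves adjacency — for each edge of G1, its image is an edge of G2:
  (0,1) → (φ(0),φ(1)) = (5,9) ∈ E(G2) ✓
  (0,5) → (φ(0),φ(5)) = (1,9) ∈ E(G2) ✓
  (0,6) → (φ(0),φ(6)) = (8,9) ∈ E(G2) ✓
  (0,7) → (φ(0),φ(7)) = (4,9) ∈ E(G2) ✓
  (0,8) → (φ(0),φ(8)) = (6,9) ∈ E(G2) ✓
  (0,9) → (φ(0),φ(9)) = (9,10) ∈ E(G2) ✓
  (0,10) → (φ(0),φ(10)) = (0,9) ∈ E(G2) ✓
  (1,2) → (φ(1),φ(2)) = (5,7) ∈ E(G2) ✓
  (1,3) → (φ(1),φ(3)) = (3,5) ∈ E(G2) ✓
  (1,4) → (φ(1),φ(4)) = (2,5) ∈ E(G2) ✓
  (1,5) → (φ(1),φ(5)) = (1,5) ∈ E(G2) ✓
  (1,9) → (φ(1),φ(9)) = (5,10) ∈ E(G2) ✓
  (2,4) → (φ(2),φ(4)) = (2,7) ∈ E(G2) ✓
  (2,6) → (φ(2),φ(6)) = (7,8) ∈ E(G2) ✓
  (2,7) → (φ(2),φ(7)) = (4,7) ∈ E(G2) ✓
  (2,9) → (φ(2),φ(9)) = (7,10) ∈ E(G2) ✓
  (3,5) → (φ(3),φ(5)) = (1,3) ∈ E(G2) ✓
  (3,6) → (φ(3),φ(6)) = (3,8) ∈ E(G2) ✓
  (3,7) → (φ(3),φ(7)) = (3,4) ∈ E(G2) ✓
  (3,8) → (φ(3),φ(8)) = (3,6) ∈ E(G2) ✓
  (3,9) → (φ(3),φ(9)) = (3,10) ∈ E(G2) ✓
  (3,10) → (φ(3),φ(10)) = (0,3) ∈ E(G2) ✓
  (4,6) → (φ(4),φ(6)) = (2,8) ∈ E(G2) ✓
  (4,7) → (φ(4),φ(7)) = (2,4) ∈ E(G2) ✓
  (4,8) → (φ(4),φ(8)) = (2,6) ∈ E(G2) ✓
  (4,9) → (φ(4),φ(9)) = (2,10) ∈ E(G2) ✓
  (5,6) → (φ(5),φ(6)) = (1,8) ∈ E(G2) ✓
  (5,7) → (φ(5),φ(7)) = (1,4) ∈ E(G2) ✓
  (5,8) → (φ(5),φ(8)) = (1,6) ∈ E(G2) ✓
  (5,9) → (φ(5),φ(9)) = (1,10) ∈ E(G2) ✓
  (5,10) → (φ(5),φ(10)) = (0,1) ∈ E(G2) ✓
  (6,7) → (φ(6),φ(7)) = (4,8) ∈ E(G2) ✓
  (6,9) → (φ(6),φ(9)) = (8,10) ∈ E(G2) ✓
  (7,8) → (φ(7),φ(8)) = (4,6) ∈ E(G2) ✓
All 34 edges of G1 map to edges of G2, and |E(G1)| = |E(G2)| = 34, so φ is a bijection on edges as well as vertices. Hence G1 ≅ G2.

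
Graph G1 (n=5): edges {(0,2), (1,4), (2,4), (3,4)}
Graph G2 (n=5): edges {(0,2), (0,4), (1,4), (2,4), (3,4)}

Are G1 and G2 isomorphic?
No, not isomorphic

The graphs are NOT isomorphic.

Counting edges: G1 has 4 edge(s); G2 has 5 edge(s).
Edge count is an isomorphism invariant (a bijection on vertices induces a bijection on edges), so differing edge counts rule out isomorphism.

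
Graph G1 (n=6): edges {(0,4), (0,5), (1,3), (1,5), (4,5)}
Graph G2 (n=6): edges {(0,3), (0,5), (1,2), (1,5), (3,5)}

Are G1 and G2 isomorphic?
Yes, isomorphic

The graphs are isomorphic.
One valid mapping φ: V(G1) → V(G2): 0→0, 1→1, 2→4, 3→2, 4→3, 5→5

Verify φ preserves adjacency — for each edge of G1, its image is an edge of G2:
  (0,4) → (φ(0),φ(4)) = (0,3) ∈ E(G2) ✓
  (0,5) → (φ(0),φ(5)) = (0,5) ∈ E(G2) ✓
  (1,3) → (φ(1),φ(3)) = (1,2) ∈ E(G2) ✓
  (1,5) → (φ(1),φ(5)) = (1,5) ∈ E(G2) ✓
  (4,5) → (φ(4),φ(5)) = (3,5) ∈ E(G2) ✓
All 5 edges of G1 map to edges of G2, and |E(G1)| = |E(G2)| = 5, so φ is a bijection on edges as well as vertices. Hence G1 ≅ G2.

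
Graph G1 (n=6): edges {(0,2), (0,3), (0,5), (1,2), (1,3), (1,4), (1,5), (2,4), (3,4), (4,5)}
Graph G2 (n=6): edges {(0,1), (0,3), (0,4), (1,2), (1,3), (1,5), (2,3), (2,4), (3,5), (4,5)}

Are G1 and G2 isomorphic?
Yes, isomorphic

The graphs are isomorphic.
One valid mapping φ: V(G1) → V(G2): 0→4, 1→3, 2→0, 3→2, 4→1, 5→5

Verify φ preserves adjacency — for each edge of G1, its image is an edge of G2:
  (0,2) → (φ(0),φ(2)) = (0,4) ∈ E(G2) ✓
  (0,3) → (φ(0),φ(3)) = (2,4) ∈ E(G2) ✓
  (0,5) → (φ(0),φ(5)) = (4,5) ∈ E(G2) ✓
  (1,2) → (φ(1),φ(2)) = (0,3) ∈ E(G2) ✓
  (1,3) → (φ(1),φ(3)) = (2,3) ∈ E(G2) ✓
  (1,4) → (φ(1),φ(4)) = (1,3) ∈ E(G2) ✓
  (1,5) → (φ(1),φ(5)) = (3,5) ∈ E(G2) ✓
  (2,4) → (φ(2),φ(4)) = (0,1) ∈ E(G2) ✓
  (3,4) → (φ(3),φ(4)) = (1,2) ∈ E(G2) ✓
  (4,5) → (φ(4),φ(5)) = (1,5) ∈ E(G2) ✓
All 10 edges of G1 map to edges of G2, and |E(G1)| = |E(G2)| = 10, so φ is a bijection on edges as well as vertices. Hence G1 ≅ G2.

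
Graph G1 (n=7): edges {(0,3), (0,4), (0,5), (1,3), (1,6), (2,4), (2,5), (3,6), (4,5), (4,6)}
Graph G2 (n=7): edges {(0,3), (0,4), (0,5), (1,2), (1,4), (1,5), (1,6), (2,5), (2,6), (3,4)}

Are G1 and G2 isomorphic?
Yes, isomorphic

The graphs are isomorphic.
One valid mapping φ: V(G1) → V(G2): 0→5, 1→3, 2→6, 3→0, 4→1, 5→2, 6→4

Verify φ preserves adjacency — for each edge of G1, its image is an edge of G2:
  (0,3) → (φ(0),φ(3)) = (0,5) ∈ E(G2) ✓
  (0,4) → (φ(0),φ(4)) = (1,5) ∈ E(G2) ✓
  (0,5) → (φ(0),φ(5)) = (2,5) ∈ E(G2) ✓
  (1,3) → (φ(1),φ(3)) = (0,3) ∈ E(G2) ✓
  (1,6) → (φ(1),φ(6)) = (3,4) ∈ E(G2) ✓
  (2,4) → (φ(2),φ(4)) = (1,6) ∈ E(G2) ✓
  (2,5) → (φ(2),φ(5)) = (2,6) ∈ E(G2) ✓
  (3,6) → (φ(3),φ(6)) = (0,4) ∈ E(G2) ✓
  (4,5) → (φ(4),φ(5)) = (1,2) ∈ E(G2) ✓
  (4,6) → (φ(4),φ(6)) = (1,4) ∈ E(G2) ✓
All 10 edges of G1 map to edges of G2, and |E(G1)| = |E(G2)| = 10, so φ is a bijection on edges as well as vertices. Hence G1 ≅ G2.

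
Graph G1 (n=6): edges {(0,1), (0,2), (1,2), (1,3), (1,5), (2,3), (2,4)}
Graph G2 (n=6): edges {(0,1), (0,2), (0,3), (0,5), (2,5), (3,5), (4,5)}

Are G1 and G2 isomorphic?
Yes, isomorphic

The graphs are isomorphic.
One valid mapping φ: V(G1) → V(G2): 0→3, 1→5, 2→0, 3→2, 4→1, 5→4

Verify φ preserves adjacency — for each edge of G1, its image is an edge of G2:
  (0,1) → (φ(0),φ(1)) = (3,5) ∈ E(G2) ✓
  (0,2) → (φ(0),φ(2)) = (0,3) ∈ E(G2) ✓
  (1,2) → (φ(1),φ(2)) = (0,5) ∈ E(G2) ✓
  (1,3) → (φ(1),φ(3)) = (2,5) ∈ E(G2) ✓
  (1,5) → (φ(1),φ(5)) = (4,5) ∈ E(G2) ✓
  (2,3) → (φ(2),φ(3)) = (0,2) ∈ E(G2) ✓
  (2,4) → (φ(2),φ(4)) = (0,1) ∈ E(G2) ✓
All 7 edges of G1 map to edges of G2, and |E(G1)| = |E(G2)| = 7, so φ is a bijection on edges as well as vertices. Hence G1 ≅ G2.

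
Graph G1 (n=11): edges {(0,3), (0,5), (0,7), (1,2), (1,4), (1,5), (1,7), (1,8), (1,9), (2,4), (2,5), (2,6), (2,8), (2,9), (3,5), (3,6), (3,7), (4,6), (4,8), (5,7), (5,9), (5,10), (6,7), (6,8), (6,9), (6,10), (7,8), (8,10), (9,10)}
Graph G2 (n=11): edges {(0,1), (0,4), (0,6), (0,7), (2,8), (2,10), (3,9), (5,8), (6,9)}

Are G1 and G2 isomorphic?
No, not isomorphic

The graphs are NOT isomorphic.

Connected components of G1: 1 component(s) with vertex sets [[0, 1, 2, 3, 4, 5, 6, 7, 8, 9, 10]], sizes [11].
Connected components of G2: 2 component(s) with vertex sets [[2, 5, 8, 10], [0, 1, 3, 4, 6, 7, 9]], sizes [4, 7].
The number of connected components (and the multiset of component sizes) is an isomorphism invariant — an isomorphism maps each component of G1 bijectively onto a component of G2. Since G1 has 1 component(s) and G2 has 2, they cannot be isomorphic.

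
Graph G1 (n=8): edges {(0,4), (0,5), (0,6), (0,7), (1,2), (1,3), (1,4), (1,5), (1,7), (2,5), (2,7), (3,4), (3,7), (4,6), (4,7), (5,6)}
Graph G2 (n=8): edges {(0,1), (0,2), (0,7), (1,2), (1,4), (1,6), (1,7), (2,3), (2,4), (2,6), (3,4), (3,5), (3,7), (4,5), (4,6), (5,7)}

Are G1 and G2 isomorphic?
Yes, isomorphic

The graphs are isomorphic.
One valid mapping φ: V(G1) → V(G2): 0→3, 1→1, 2→0, 3→6, 4→4, 5→7, 6→5, 7→2

Verify φ preserves adjacency — for each edge of G1, its image is an edge of G2:
  (0,4) → (φ(0),φ(4)) = (3,4) ∈ E(G2) ✓
  (0,5) → (φ(0),φ(5)) = (3,7) ∈ E(G2) ✓
  (0,6) → (φ(0),φ(6)) = (3,5) ∈ E(G2) ✓
  (0,7) → (φ(0),φ(7)) = (2,3) ∈ E(G2) ✓
  (1,2) → (φ(1),φ(2)) = (0,1) ∈ E(G2) ✓
  (1,3) → (φ(1),φ(3)) = (1,6) ∈ E(G2) ✓
  (1,4) → (φ(1),φ(4)) = (1,4) ∈ E(G2) ✓
  (1,5) → (φ(1),φ(5)) = (1,7) ∈ E(G2) ✓
  (1,7) → (φ(1),φ(7)) = (1,2) ∈ E(G2) ✓
  (2,5) → (φ(2),φ(5)) = (0,7) ∈ E(G2) ✓
  (2,7) → (φ(2),φ(7)) = (0,2) ∈ E(G2) ✓
  (3,4) → (φ(3),φ(4)) = (4,6) ∈ E(G2) ✓
  (3,7) → (φ(3),φ(7)) = (2,6) ∈ E(G2) ✓
  (4,6) → (φ(4),φ(6)) = (4,5) ∈ E(G2) ✓
  (4,7) → (φ(4),φ(7)) = (2,4) ∈ E(G2) ✓
  (5,6) → (φ(5),φ(6)) = (5,7) ∈ E(G2) ✓
All 16 edges of G1 map to edges of G2, and |E(G1)| = |E(G2)| = 16, so φ is a bijection on edges as well as vertices. Hence G1 ≅ G2.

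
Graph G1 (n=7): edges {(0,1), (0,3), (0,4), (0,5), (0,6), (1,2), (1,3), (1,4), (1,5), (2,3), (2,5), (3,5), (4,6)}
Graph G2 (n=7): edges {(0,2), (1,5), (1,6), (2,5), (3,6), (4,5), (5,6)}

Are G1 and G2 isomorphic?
No, not isomorphic

The graphs are NOT isomorphic.

Degrees in G1: deg(0)=5, deg(1)=5, deg(2)=3, deg(3)=4, deg(4)=3, deg(5)=4, deg(6)=2.
Sorted degree sequence of G1: [5, 5, 4, 4, 3, 3, 2].
Degrees in G2: deg(0)=1, deg(1)=2, deg(2)=2, deg(3)=1, deg(4)=1, deg(5)=4, deg(6)=3.
Sorted degree sequence of G2: [4, 3, 2, 2, 1, 1, 1].
The (sorted) degree sequence is an isomorphism invariant, so since G1 and G2 have different degree sequences they cannot be isomorphic.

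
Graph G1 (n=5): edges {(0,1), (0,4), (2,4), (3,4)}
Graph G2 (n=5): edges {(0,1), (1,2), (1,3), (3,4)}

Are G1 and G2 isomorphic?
Yes, isomorphic

The graphs are isomorphic.
One valid mapping φ: V(G1) → V(G2): 0→3, 1→4, 2→2, 3→0, 4→1

Verify φ preserves adjacency — for each edge of G1, its image is an edge of G2:
  (0,1) → (φ(0),φ(1)) = (3,4) ∈ E(G2) ✓
  (0,4) → (φ(0),φ(4)) = (1,3) ∈ E(G2) ✓
  (2,4) → (φ(2),φ(4)) = (1,2) ∈ E(G2) ✓
  (3,4) → (φ(3),φ(4)) = (0,1) ∈ E(G2) ✓
All 4 edges of G1 map to edges of G2, and |E(G1)| = |E(G2)| = 4, so φ is a bijection on edges as well as vertices. Hence G1 ≅ G2.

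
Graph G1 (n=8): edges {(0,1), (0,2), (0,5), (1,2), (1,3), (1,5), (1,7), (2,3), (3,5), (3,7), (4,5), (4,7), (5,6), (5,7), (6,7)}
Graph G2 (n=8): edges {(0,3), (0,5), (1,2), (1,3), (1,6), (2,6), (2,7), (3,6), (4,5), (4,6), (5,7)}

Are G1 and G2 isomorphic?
No, not isomorphic

The graphs are NOT isomorphic.

Degrees in G1: deg(0)=3, deg(1)=5, deg(2)=3, deg(3)=4, deg(4)=2, deg(5)=6, deg(6)=2, deg(7)=5.
Sorted degree sequence of G1: [6, 5, 5, 4, 3, 3, 2, 2].
Degrees in G2: deg(0)=2, deg(1)=3, deg(2)=3, deg(3)=3, deg(4)=2, deg(5)=3, deg(6)=4, deg(7)=2.
Sorted degree sequence of G2: [4, 3, 3, 3, 3, 2, 2, 2].
The (sorted) degree sequence is an isomorphism invariant, so since G1 and G2 have different degree sequences they cannot be isomorphic.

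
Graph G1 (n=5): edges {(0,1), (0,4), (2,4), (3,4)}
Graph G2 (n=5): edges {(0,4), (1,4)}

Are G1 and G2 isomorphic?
No, not isomorphic

The graphs are NOT isomorphic.

Connected components of G1: 1 component(s) with vertex sets [[0, 1, 2, 3, 4]], sizes [5].
Connected components of G2: 3 component(s) with vertex sets [[2], [3], [0, 1, 4]], sizes [1, 1, 3].
The number of connected components (and the multiset of component sizes) is an isomorphism invariant — an isomorphism maps each component of G1 bijectively onto a component of G2. Since G1 has 1 component(s) and G2 has 3, they cannot be isomorphic.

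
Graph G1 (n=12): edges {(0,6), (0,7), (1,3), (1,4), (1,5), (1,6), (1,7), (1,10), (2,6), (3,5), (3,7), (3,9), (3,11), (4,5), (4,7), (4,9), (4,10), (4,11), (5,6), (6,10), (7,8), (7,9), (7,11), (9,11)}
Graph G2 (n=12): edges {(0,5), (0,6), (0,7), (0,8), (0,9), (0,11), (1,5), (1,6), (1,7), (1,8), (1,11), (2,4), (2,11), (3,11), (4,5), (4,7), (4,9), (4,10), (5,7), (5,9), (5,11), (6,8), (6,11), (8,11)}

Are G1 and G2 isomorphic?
Yes, isomorphic

The graphs are isomorphic.
One valid mapping φ: V(G1) → V(G2): 0→2, 1→5, 2→10, 3→1, 4→0, 5→7, 6→4, 7→11, 8→3, 9→6, 10→9, 11→8

Verify φ preserves adjacency — for each edge of G1, its image is an edge of G2:
  (0,6) → (φ(0),φ(6)) = (2,4) ∈ E(G2) ✓
  (0,7) → (φ(0),φ(7)) = (2,11) ∈ E(G2) ✓
  (1,3) → (φ(1),φ(3)) = (1,5) ∈ E(G2) ✓
  (1,4) → (φ(1),φ(4)) = (0,5) ∈ E(G2) ✓
  (1,5) → (φ(1),φ(5)) = (5,7) ∈ E(G2) ✓
  (1,6) → (φ(1),φ(6)) = (4,5) ∈ E(G2) ✓
  (1,7) → (φ(1),φ(7)) = (5,11) ∈ E(G2) ✓
  (1,10) → (φ(1),φ(10)) = (5,9) ∈ E(G2) ✓
  (2,6) → (φ(2),φ(6)) = (4,10) ∈ E(G2) ✓
  (3,5) → (φ(3),φ(5)) = (1,7) ∈ E(G2) ✓
  (3,7) → (φ(3),φ(7)) = (1,11) ∈ E(G2) ✓
  (3,9) → (φ(3),φ(9)) = (1,6) ∈ E(G2) ✓
  (3,11) → (φ(3),φ(11)) = (1,8) ∈ E(G2) ✓
  (4,5) → (φ(4),φ(5)) = (0,7) ∈ E(G2) ✓
  (4,7) → (φ(4),φ(7)) = (0,11) ∈ E(G2) ✓
  (4,9) → (φ(4),φ(9)) = (0,6) ∈ E(G2) ✓
  (4,10) → (φ(4),φ(10)) = (0,9) ∈ E(G2) ✓
  (4,11) → (φ(4),φ(11)) = (0,8) ∈ E(G2) ✓
  (5,6) → (φ(5),φ(6)) = (4,7) ∈ E(G2) ✓
  (6,10) → (φ(6),φ(10)) = (4,9) ∈ E(G2) ✓
  (7,8) → (φ(7),φ(8)) = (3,11) ∈ E(G2) ✓
  (7,9) → (φ(7),φ(9)) = (6,11) ∈ E(G2) ✓
  (7,11) → (φ(7),φ(11)) = (8,11) ∈ E(G2) ✓
  (9,11) → (φ(9),φ(11)) = (6,8) ∈ E(G2) ✓
All 24 edges of G1 map to edges of G2, and |E(G1)| = |E(G2)| = 24, so φ is a bijection on edges as well as vertices. Hence G1 ≅ G2.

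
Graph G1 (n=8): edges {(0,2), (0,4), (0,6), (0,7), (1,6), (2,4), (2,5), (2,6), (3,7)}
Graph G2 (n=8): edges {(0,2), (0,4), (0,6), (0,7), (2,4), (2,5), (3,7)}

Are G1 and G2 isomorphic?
No, not isomorphic

The graphs are NOT isomorphic.

Counting edges: G1 has 9 edge(s); G2 has 7 edge(s).
Edge count is an isomorphism invariant (a bijection on vertices induces a bijection on edges), so differing edge counts rule out isomorphism.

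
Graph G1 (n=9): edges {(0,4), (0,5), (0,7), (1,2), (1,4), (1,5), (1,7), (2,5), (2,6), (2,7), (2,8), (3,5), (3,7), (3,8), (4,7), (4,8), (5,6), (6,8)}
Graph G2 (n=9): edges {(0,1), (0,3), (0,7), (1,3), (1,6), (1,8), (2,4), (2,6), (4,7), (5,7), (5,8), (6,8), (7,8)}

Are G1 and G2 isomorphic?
No, not isomorphic

The graphs are NOT isomorphic.

Counting triangles (3-cliques): G1 has 6, G2 has 3.
Triangle count is an isomorphism invariant, so differing triangle counts rule out isomorphism.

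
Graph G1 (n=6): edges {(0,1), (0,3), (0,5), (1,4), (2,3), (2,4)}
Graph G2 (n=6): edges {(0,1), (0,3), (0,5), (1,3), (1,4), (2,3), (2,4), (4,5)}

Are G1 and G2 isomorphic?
No, not isomorphic

The graphs are NOT isomorphic.

Counting edges: G1 has 6 edge(s); G2 has 8 edge(s).
Edge count is an isomorphism invariant (a bijection on vertices induces a bijection on edges), so differing edge counts rule out isomorphism.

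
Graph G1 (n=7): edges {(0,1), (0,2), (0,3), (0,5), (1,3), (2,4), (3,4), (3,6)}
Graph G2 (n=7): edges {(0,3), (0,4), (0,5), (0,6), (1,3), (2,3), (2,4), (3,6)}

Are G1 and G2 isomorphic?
Yes, isomorphic

The graphs are isomorphic.
One valid mapping φ: V(G1) → V(G2): 0→3, 1→6, 2→2, 3→0, 4→4, 5→1, 6→5

Verify φ preserves adjacency — for each edge of G1, its image is an edge of G2:
  (0,1) → (φ(0),φ(1)) = (3,6) ∈ E(G2) ✓
  (0,2) → (φ(0),φ(2)) = (2,3) ∈ E(G2) ✓
  (0,3) → (φ(0),φ(3)) = (0,3) ∈ E(G2) ✓
  (0,5) → (φ(0),φ(5)) = (1,3) ∈ E(G2) ✓
  (1,3) → (φ(1),φ(3)) = (0,6) ∈ E(G2) ✓
  (2,4) → (φ(2),φ(4)) = (2,4) ∈ E(G2) ✓
  (3,4) → (φ(3),φ(4)) = (0,4) ∈ E(G2) ✓
  (3,6) → (φ(3),φ(6)) = (0,5) ∈ E(G2) ✓
All 8 edges of G1 map to edges of G2, and |E(G1)| = |E(G2)| = 8, so φ is a bijection on edges as well as vertices. Hence G1 ≅ G2.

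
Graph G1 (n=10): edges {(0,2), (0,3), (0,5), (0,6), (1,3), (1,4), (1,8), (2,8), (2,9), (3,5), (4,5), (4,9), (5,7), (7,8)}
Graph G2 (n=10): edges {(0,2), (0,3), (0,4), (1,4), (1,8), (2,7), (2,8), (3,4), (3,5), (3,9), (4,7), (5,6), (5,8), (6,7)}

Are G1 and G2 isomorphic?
Yes, isomorphic

The graphs are isomorphic.
One valid mapping φ: V(G1) → V(G2): 0→3, 1→2, 2→5, 3→0, 4→7, 5→4, 6→9, 7→1, 8→8, 9→6

Verify φ preserves adjacency — for each edge of G1, its image is an edge of G2:
  (0,2) → (φ(0),φ(2)) = (3,5) ∈ E(G2) ✓
  (0,3) → (φ(0),φ(3)) = (0,3) ∈ E(G2) ✓
  (0,5) → (φ(0),φ(5)) = (3,4) ∈ E(G2) ✓
  (0,6) → (φ(0),φ(6)) = (3,9) ∈ E(G2) ✓
  (1,3) → (φ(1),φ(3)) = (0,2) ∈ E(G2) ✓
  (1,4) → (φ(1),φ(4)) = (2,7) ∈ E(G2) ✓
  (1,8) → (φ(1),φ(8)) = (2,8) ∈ E(G2) ✓
  (2,8) → (φ(2),φ(8)) = (5,8) ∈ E(G2) ✓
  (2,9) → (φ(2),φ(9)) = (5,6) ∈ E(G2) ✓
  (3,5) → (φ(3),φ(5)) = (0,4) ∈ E(G2) ✓
  (4,5) → (φ(4),φ(5)) = (4,7) ∈ E(G2) ✓
  (4,9) → (φ(4),φ(9)) = (6,7) ∈ E(G2) ✓
  (5,7) → (φ(5),φ(7)) = (1,4) ∈ E(G2) ✓
  (7,8) → (φ(7),φ(8)) = (1,8) ∈ E(G2) ✓
All 14 edges of G1 map to edges of G2, and |E(G1)| = |E(G2)| = 14, so φ is a bijection on edges as well as vertices. Hence G1 ≅ G2.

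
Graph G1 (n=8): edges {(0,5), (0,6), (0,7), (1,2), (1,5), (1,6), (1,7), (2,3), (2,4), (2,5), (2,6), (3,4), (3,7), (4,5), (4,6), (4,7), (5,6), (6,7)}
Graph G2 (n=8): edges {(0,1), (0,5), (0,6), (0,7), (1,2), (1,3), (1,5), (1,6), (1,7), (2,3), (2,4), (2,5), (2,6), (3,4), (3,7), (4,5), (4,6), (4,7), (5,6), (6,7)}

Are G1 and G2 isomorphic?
No, not isomorphic

The graphs are NOT isomorphic.

Counting edges: G1 has 18 edge(s); G2 has 20 edge(s).
Edge count is an isomorphism invariant (a bijection on vertices induces a bijection on edges), so differing edge counts rule out isomorphism.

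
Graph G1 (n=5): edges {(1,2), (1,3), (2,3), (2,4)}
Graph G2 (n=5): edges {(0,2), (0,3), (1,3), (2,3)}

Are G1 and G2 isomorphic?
Yes, isomorphic

The graphs are isomorphic.
One valid mapping φ: V(G1) → V(G2): 0→4, 1→0, 2→3, 3→2, 4→1

Verify φ preserves adjacency — for each edge of G1, its image is an edge of G2:
  (1,2) → (φ(1),φ(2)) = (0,3) ∈ E(G2) ✓
  (1,3) → (φ(1),φ(3)) = (0,2) ∈ E(G2) ✓
  (2,3) → (φ(2),φ(3)) = (2,3) ∈ E(G2) ✓
  (2,4) → (φ(2),φ(4)) = (1,3) ∈ E(G2) ✓
All 4 edges of G1 map to edges of G2, and |E(G1)| = |E(G2)| = 4, so φ is a bijection on edges as well as vertices. Hence G1 ≅ G2.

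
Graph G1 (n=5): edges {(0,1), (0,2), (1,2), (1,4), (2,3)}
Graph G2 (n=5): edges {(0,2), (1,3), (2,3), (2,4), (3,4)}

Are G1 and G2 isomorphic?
Yes, isomorphic

The graphs are isomorphic.
One valid mapping φ: V(G1) → V(G2): 0→4, 1→3, 2→2, 3→0, 4→1

Verify φ preserves adjacency — for each edge of G1, its image is an edge of G2:
  (0,1) → (φ(0),φ(1)) = (3,4) ∈ E(G2) ✓
  (0,2) → (φ(0),φ(2)) = (2,4) ∈ E(G2) ✓
  (1,2) → (φ(1),φ(2)) = (2,3) ∈ E(G2) ✓
  (1,4) → (φ(1),φ(4)) = (1,3) ∈ E(G2) ✓
  (2,3) → (φ(2),φ(3)) = (0,2) ∈ E(G2) ✓
All 5 edges of G1 map to edges of G2, and |E(G1)| = |E(G2)| = 5, so φ is a bijection on edges as well as vertices. Hence G1 ≅ G2.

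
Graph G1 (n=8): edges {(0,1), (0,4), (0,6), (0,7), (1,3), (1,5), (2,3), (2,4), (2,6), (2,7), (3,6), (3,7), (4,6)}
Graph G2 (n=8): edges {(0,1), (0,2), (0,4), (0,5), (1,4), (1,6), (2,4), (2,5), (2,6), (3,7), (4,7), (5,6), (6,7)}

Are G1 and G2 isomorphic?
Yes, isomorphic

The graphs are isomorphic.
One valid mapping φ: V(G1) → V(G2): 0→6, 1→7, 2→0, 3→4, 4→5, 5→3, 6→2, 7→1

Verify φ preserves adjacency — for each edge of G1, its image is an edge of G2:
  (0,1) → (φ(0),φ(1)) = (6,7) ∈ E(G2) ✓
  (0,4) → (φ(0),φ(4)) = (5,6) ∈ E(G2) ✓
  (0,6) → (φ(0),φ(6)) = (2,6) ∈ E(G2) ✓
  (0,7) → (φ(0),φ(7)) = (1,6) ∈ E(G2) ✓
  (1,3) → (φ(1),φ(3)) = (4,7) ∈ E(G2) ✓
  (1,5) → (φ(1),φ(5)) = (3,7) ∈ E(G2) ✓
  (2,3) → (φ(2),φ(3)) = (0,4) ∈ E(G2) ✓
  (2,4) → (φ(2),φ(4)) = (0,5) ∈ E(G2) ✓
  (2,6) → (φ(2),φ(6)) = (0,2) ∈ E(G2) ✓
  (2,7) → (φ(2),φ(7)) = (0,1) ∈ E(G2) ✓
  (3,6) → (φ(3),φ(6)) = (2,4) ∈ E(G2) ✓
  (3,7) → (φ(3),φ(7)) = (1,4) ∈ E(G2) ✓
  (4,6) → (φ(4),φ(6)) = (2,5) ∈ E(G2) ✓
All 13 edges of G1 map to edges of G2, and |E(G1)| = |E(G2)| = 13, so φ is a bijection on edges as well as vertices. Hence G1 ≅ G2.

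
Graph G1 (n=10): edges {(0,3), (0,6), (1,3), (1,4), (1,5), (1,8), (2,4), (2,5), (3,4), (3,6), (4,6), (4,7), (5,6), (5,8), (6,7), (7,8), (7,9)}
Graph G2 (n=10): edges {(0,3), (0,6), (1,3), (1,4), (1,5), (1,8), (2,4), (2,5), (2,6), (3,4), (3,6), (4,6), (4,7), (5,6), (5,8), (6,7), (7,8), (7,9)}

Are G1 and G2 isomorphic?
No, not isomorphic

The graphs are NOT isomorphic.

Counting edges: G1 has 17 edge(s); G2 has 18 edge(s).
Edge count is an isomorphism invariant (a bijection on vertices induces a bijection on edges), so differing edge counts rule out isomorphism.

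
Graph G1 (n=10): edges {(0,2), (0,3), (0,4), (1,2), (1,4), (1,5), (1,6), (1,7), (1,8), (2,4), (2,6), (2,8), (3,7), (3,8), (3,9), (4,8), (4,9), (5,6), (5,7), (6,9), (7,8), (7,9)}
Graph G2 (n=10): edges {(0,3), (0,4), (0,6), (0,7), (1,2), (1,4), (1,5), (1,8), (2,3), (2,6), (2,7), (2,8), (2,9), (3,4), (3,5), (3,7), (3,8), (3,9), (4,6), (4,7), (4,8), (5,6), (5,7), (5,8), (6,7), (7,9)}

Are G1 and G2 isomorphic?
No, not isomorphic

The graphs are NOT isomorphic.

Counting triangles (3-cliques): G1 has 11, G2 has 20.
Triangle count is an isomorphism invariant, so differing triangle counts rule out isomorphism.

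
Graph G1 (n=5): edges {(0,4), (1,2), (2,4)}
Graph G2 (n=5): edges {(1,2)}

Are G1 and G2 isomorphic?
No, not isomorphic

The graphs are NOT isomorphic.

Counting edges: G1 has 3 edge(s); G2 has 1 edge(s).
Edge count is an isomorphism invariant (a bijection on vertices induces a bijection on edges), so differing edge counts rule out isomorphism.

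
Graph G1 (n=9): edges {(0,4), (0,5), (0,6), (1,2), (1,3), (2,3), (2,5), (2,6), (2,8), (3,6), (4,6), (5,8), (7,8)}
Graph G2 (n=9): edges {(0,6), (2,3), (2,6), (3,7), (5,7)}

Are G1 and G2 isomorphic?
No, not isomorphic

The graphs are NOT isomorphic.

Connected components of G1: 1 component(s) with vertex sets [[0, 1, 2, 3, 4, 5, 6, 7, 8]], sizes [9].
Connected components of G2: 4 component(s) with vertex sets [[1], [4], [8], [0, 2, 3, 5, 6, 7]], sizes [1, 1, 1, 6].
The number of connected components (and the multiset of component sizes) is an isomorphism invariant — an isomorphism maps each component of G1 bijectively onto a component of G2. Since G1 has 1 component(s) and G2 has 4, they cannot be isomorphic.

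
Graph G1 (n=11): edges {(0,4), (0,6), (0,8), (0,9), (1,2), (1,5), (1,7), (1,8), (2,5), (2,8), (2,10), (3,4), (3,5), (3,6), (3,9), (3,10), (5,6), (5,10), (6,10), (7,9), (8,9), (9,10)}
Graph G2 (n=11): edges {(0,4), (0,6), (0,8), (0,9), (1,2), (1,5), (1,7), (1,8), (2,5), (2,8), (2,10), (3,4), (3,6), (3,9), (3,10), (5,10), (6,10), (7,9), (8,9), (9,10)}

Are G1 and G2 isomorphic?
No, not isomorphic

The graphs are NOT isomorphic.

Counting edges: G1 has 22 edge(s); G2 has 20 edge(s).
Edge count is an isomorphism invariant (a bijection on vertices induces a bijection on edges), so differing edge counts rule out isomorphism.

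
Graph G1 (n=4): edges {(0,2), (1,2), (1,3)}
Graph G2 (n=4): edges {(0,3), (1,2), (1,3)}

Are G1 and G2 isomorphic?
Yes, isomorphic

The graphs are isomorphic.
One valid mapping φ: V(G1) → V(G2): 0→0, 1→1, 2→3, 3→2

Verify φ preserves adjacency — for each edge of G1, its image is an edge of G2:
  (0,2) → (φ(0),φ(2)) = (0,3) ∈ E(G2) ✓
  (1,2) → (φ(1),φ(2)) = (1,3) ∈ E(G2) ✓
  (1,3) → (φ(1),φ(3)) = (1,2) ∈ E(G2) ✓
All 3 edges of G1 map to edges of G2, and |E(G1)| = |E(G2)| = 3, so φ is a bijection on edges as well as vertices. Hence G1 ≅ G2.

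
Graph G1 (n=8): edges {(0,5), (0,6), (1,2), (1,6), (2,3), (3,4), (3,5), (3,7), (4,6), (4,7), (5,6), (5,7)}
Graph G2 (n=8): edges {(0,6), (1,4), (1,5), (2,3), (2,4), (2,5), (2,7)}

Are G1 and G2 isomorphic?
No, not isomorphic

The graphs are NOT isomorphic.

Counting triangles (3-cliques): G1 has 3, G2 has 0.
Triangle count is an isomorphism invariant, so differing triangle counts rule out isomorphism.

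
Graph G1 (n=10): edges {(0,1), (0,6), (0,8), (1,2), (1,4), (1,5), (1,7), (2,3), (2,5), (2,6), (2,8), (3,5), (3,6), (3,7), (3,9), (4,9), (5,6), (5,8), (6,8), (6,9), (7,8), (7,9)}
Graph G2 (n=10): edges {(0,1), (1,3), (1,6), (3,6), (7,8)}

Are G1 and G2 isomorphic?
No, not isomorphic

The graphs are NOT isomorphic.

Connected components of G1: 1 component(s) with vertex sets [[0, 1, 2, 3, 4, 5, 6, 7, 8, 9]], sizes [10].
Connected components of G2: 6 component(s) with vertex sets [[2], [4], [5], [9], [7, 8], [0, 1, 3, 6]], sizes [1, 1, 1, 1, 2, 4].
The number of connected components (and the multiset of component sizes) is an isomorphism invariant — an isomorphism maps each component of G1 bijectively onto a component of G2. Since G1 has 1 component(s) and G2 has 6, they cannot be isomorphic.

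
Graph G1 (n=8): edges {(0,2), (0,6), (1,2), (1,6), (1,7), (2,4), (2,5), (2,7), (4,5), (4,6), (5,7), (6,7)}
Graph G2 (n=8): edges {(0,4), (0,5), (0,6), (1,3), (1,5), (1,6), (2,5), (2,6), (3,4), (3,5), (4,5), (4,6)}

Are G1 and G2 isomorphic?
Yes, isomorphic

The graphs are isomorphic.
One valid mapping φ: V(G1) → V(G2): 0→2, 1→0, 2→5, 3→7, 4→1, 5→3, 6→6, 7→4

Verify φ preserves adjacency — for each edge of G1, its image is an edge of G2:
  (0,2) → (φ(0),φ(2)) = (2,5) ∈ E(G2) ✓
  (0,6) → (φ(0),φ(6)) = (2,6) ∈ E(G2) ✓
  (1,2) → (φ(1),φ(2)) = (0,5) ∈ E(G2) ✓
  (1,6) → (φ(1),φ(6)) = (0,6) ∈ E(G2) ✓
  (1,7) → (φ(1),φ(7)) = (0,4) ∈ E(G2) ✓
  (2,4) → (φ(2),φ(4)) = (1,5) ∈ E(G2) ✓
  (2,5) → (φ(2),φ(5)) = (3,5) ∈ E(G2) ✓
  (2,7) → (φ(2),φ(7)) = (4,5) ∈ E(G2) ✓
  (4,5) → (φ(4),φ(5)) = (1,3) ∈ E(G2) ✓
  (4,6) → (φ(4),φ(6)) = (1,6) ∈ E(G2) ✓
  (5,7) → (φ(5),φ(7)) = (3,4) ∈ E(G2) ✓
  (6,7) → (φ(6),φ(7)) = (4,6) ∈ E(G2) ✓
All 12 edges of G1 map to edges of G2, and |E(G1)| = |E(G2)| = 12, so φ is a bijection on edges as well as vertices. Hence G1 ≅ G2.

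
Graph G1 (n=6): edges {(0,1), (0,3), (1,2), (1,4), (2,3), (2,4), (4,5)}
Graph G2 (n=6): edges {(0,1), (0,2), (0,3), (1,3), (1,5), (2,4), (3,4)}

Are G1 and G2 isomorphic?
Yes, isomorphic

The graphs are isomorphic.
One valid mapping φ: V(G1) → V(G2): 0→2, 1→0, 2→3, 3→4, 4→1, 5→5

Verify φ preserves adjacency — for each edge of G1, its image is an edge of G2:
  (0,1) → (φ(0),φ(1)) = (0,2) ∈ E(G2) ✓
  (0,3) → (φ(0),φ(3)) = (2,4) ∈ E(G2) ✓
  (1,2) → (φ(1),φ(2)) = (0,3) ∈ E(G2) ✓
  (1,4) → (φ(1),φ(4)) = (0,1) ∈ E(G2) ✓
  (2,3) → (φ(2),φ(3)) = (3,4) ∈ E(G2) ✓
  (2,4) → (φ(2),φ(4)) = (1,3) ∈ E(G2) ✓
  (4,5) → (φ(4),φ(5)) = (1,5) ∈ E(G2) ✓
All 7 edges of G1 map to edges of G2, and |E(G1)| = |E(G2)| = 7, so φ is a bijection on edges as well as vertices. Hence G1 ≅ G2.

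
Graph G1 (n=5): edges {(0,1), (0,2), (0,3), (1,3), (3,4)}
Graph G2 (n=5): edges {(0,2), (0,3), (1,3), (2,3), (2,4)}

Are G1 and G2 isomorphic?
Yes, isomorphic

The graphs are isomorphic.
One valid mapping φ: V(G1) → V(G2): 0→2, 1→0, 2→4, 3→3, 4→1

Verify φ preserves adjacency — for each edge of G1, its image is an edge of G2:
  (0,1) → (φ(0),φ(1)) = (0,2) ∈ E(G2) ✓
  (0,2) → (φ(0),φ(2)) = (2,4) ∈ E(G2) ✓
  (0,3) → (φ(0),φ(3)) = (2,3) ∈ E(G2) ✓
  (1,3) → (φ(1),φ(3)) = (0,3) ∈ E(G2) ✓
  (3,4) → (φ(3),φ(4)) = (1,3) ∈ E(G2) ✓
All 5 edges of G1 map to edges of G2, and |E(G1)| = |E(G2)| = 5, so φ is a bijection on edges as well as vertices. Hence G1 ≅ G2.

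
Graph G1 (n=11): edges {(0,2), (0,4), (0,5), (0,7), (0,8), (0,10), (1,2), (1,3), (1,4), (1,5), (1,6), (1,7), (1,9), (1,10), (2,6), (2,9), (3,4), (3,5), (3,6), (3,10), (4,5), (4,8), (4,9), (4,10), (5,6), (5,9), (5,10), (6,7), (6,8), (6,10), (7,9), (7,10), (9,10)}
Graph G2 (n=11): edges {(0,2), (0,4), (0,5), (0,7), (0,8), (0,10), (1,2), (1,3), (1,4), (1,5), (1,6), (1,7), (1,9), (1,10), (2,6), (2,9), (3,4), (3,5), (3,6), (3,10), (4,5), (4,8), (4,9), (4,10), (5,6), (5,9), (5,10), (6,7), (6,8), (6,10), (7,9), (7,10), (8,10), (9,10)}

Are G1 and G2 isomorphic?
No, not isomorphic

The graphs are NOT isomorphic.

Counting edges: G1 has 33 edge(s); G2 has 34 edge(s).
Edge count is an isomorphism invariant (a bijection on vertices induces a bijection on edges), so differing edge counts rule out isomorphism.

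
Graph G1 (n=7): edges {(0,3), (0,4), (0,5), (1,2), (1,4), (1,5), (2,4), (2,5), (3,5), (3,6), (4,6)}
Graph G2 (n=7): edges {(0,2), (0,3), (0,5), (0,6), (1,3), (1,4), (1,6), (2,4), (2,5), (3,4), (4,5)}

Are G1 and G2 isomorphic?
Yes, isomorphic

The graphs are isomorphic.
One valid mapping φ: V(G1) → V(G2): 0→3, 1→2, 2→5, 3→1, 4→0, 5→4, 6→6

Verify φ preserves adjacency — for each edge of G1, its image is an edge of G2:
  (0,3) → (φ(0),φ(3)) = (1,3) ∈ E(G2) ✓
  (0,4) → (φ(0),φ(4)) = (0,3) ∈ E(G2) ✓
  (0,5) → (φ(0),φ(5)) = (3,4) ∈ E(G2) ✓
  (1,2) → (φ(1),φ(2)) = (2,5) ∈ E(G2) ✓
  (1,4) → (φ(1),φ(4)) = (0,2) ∈ E(G2) ✓
  (1,5) → (φ(1),φ(5)) = (2,4) ∈ E(G2) ✓
  (2,4) → (φ(2),φ(4)) = (0,5) ∈ E(G2) ✓
  (2,5) → (φ(2),φ(5)) = (4,5) ∈ E(G2) ✓
  (3,5) → (φ(3),φ(5)) = (1,4) ∈ E(G2) ✓
  (3,6) → (φ(3),φ(6)) = (1,6) ∈ E(G2) ✓
  (4,6) → (φ(4),φ(6)) = (0,6) ∈ E(G2) ✓
All 11 edges of G1 map to edges of G2, and |E(G1)| = |E(G2)| = 11, so φ is a bijection on edges as well as vertices. Hence G1 ≅ G2.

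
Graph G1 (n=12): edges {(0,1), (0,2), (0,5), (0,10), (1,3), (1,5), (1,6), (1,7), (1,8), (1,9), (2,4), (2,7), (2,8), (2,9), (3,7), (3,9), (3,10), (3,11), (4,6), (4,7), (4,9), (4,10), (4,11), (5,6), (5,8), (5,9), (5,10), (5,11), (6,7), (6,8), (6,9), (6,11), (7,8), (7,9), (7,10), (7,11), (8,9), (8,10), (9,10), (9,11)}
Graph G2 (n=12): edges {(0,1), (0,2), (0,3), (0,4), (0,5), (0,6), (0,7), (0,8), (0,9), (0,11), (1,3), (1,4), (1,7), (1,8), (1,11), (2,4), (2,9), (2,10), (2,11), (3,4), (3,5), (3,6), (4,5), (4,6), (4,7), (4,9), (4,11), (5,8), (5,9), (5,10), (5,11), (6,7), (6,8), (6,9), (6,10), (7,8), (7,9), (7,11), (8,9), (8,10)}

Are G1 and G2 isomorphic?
Yes, isomorphic

The graphs are isomorphic.
One valid mapping φ: V(G1) → V(G2): 0→10, 1→6, 2→2, 3→3, 4→11, 5→8, 6→7, 7→4, 8→9, 9→0, 10→5, 11→1

Verify φ preserves adjacency — for each edge of G1, its image is an edge of G2:
  (0,1) → (φ(0),φ(1)) = (6,10) ∈ E(G2) ✓
  (0,2) → (φ(0),φ(2)) = (2,10) ∈ E(G2) ✓
  (0,5) → (φ(0),φ(5)) = (8,10) ∈ E(G2) ✓
  (0,10) → (φ(0),φ(10)) = (5,10) ∈ E(G2) ✓
  (1,3) → (φ(1),φ(3)) = (3,6) ∈ E(G2) ✓
  (1,5) → (φ(1),φ(5)) = (6,8) ∈ E(G2) ✓
  (1,6) → (φ(1),φ(6)) = (6,7) ∈ E(G2) ✓
  (1,7) → (φ(1),φ(7)) = (4,6) ∈ E(G2) ✓
  (1,8) → (φ(1),φ(8)) = (6,9) ∈ E(G2) ✓
  (1,9) → (φ(1),φ(9)) = (0,6) ∈ E(G2) ✓
  (2,4) → (φ(2),φ(4)) = (2,11) ∈ E(G2) ✓
  (2,7) → (φ(2),φ(7)) = (2,4) ∈ E(G2) ✓
  (2,8) → (φ(2),φ(8)) = (2,9) ∈ E(G2) ✓
  (2,9) → (φ(2),φ(9)) = (0,2) ∈ E(G2) ✓
  (3,7) → (φ(3),φ(7)) = (3,4) ∈ E(G2) ✓
  (3,9) → (φ(3),φ(9)) = (0,3) ∈ E(G2) ✓
  (3,10) → (φ(3),φ(10)) = (3,5) ∈ E(G2) ✓
  (3,11) → (φ(3),φ(11)) = (1,3) ∈ E(G2) ✓
  (4,6) → (φ(4),φ(6)) = (7,11) ∈ E(G2) ✓
  (4,7) → (φ(4),φ(7)) = (4,11) ∈ E(G2) ✓
  (4,9) → (φ(4),φ(9)) = (0,11) ∈ E(G2) ✓
  (4,10) → (φ(4),φ(10)) = (5,11) ∈ E(G2) ✓
  (4,11) → (φ(4),φ(11)) = (1,11) ∈ E(G2) ✓
  (5,6) → (φ(5),φ(6)) = (7,8) ∈ E(G2) ✓
  (5,8) → (φ(5),φ(8)) = (8,9) ∈ E(G2) ✓
  (5,9) → (φ(5),φ(9)) = (0,8) ∈ E(G2) ✓
  (5,10) → (φ(5),φ(10)) = (5,8) ∈ E(G2) ✓
  (5,11) → (φ(5),φ(11)) = (1,8) ∈ E(G2) ✓
  (6,7) → (φ(6),φ(7)) = (4,7) ∈ E(G2) ✓
  (6,8) → (φ(6),φ(8)) = (7,9) ∈ E(G2) ✓
  (6,9) → (φ(6),φ(9)) = (0,7) ∈ E(G2) ✓
  (6,11) → (φ(6),φ(11)) = (1,7) ∈ E(G2) ✓
  (7,8) → (φ(7),φ(8)) = (4,9) ∈ E(G2) ✓
  (7,9) → (φ(7),φ(9)) = (0,4) ∈ E(G2) ✓
  (7,10) → (φ(7),φ(10)) = (4,5) ∈ E(G2) ✓
  (7,11) → (φ(7),φ(11)) = (1,4) ∈ E(G2) ✓
  (8,9) → (φ(8),φ(9)) = (0,9) ∈ E(G2) ✓
  (8,10) → (φ(8),φ(10)) = (5,9) ∈ E(G2) ✓
  (9,10) → (φ(9),φ(10)) = (0,5) ∈ E(G2) ✓
  (9,11) → (φ(9),φ(11)) = (0,1) ∈ E(G2) ✓
All 40 edges of G1 map to edges of G2, and |E(G1)| = |E(G2)| = 40, so φ is a bijection on edges as well as vertices. Hence G1 ≅ G2.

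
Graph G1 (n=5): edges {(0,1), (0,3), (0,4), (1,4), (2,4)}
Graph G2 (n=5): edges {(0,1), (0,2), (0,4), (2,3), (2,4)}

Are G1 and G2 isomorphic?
Yes, isomorphic

The graphs are isomorphic.
One valid mapping φ: V(G1) → V(G2): 0→0, 1→4, 2→3, 3→1, 4→2

Verify φ preserves adjacency — for each edge of G1, its image is an edge of G2:
  (0,1) → (φ(0),φ(1)) = (0,4) ∈ E(G2) ✓
  (0,3) → (φ(0),φ(3)) = (0,1) ∈ E(G2) ✓
  (0,4) → (φ(0),φ(4)) = (0,2) ∈ E(G2) ✓
  (1,4) → (φ(1),φ(4)) = (2,4) ∈ E(G2) ✓
  (2,4) → (φ(2),φ(4)) = (2,3) ∈ E(G2) ✓
All 5 edges of G1 map to edges of G2, and |E(G1)| = |E(G2)| = 5, so φ is a bijection on edges as well as vertices. Hence G1 ≅ G2.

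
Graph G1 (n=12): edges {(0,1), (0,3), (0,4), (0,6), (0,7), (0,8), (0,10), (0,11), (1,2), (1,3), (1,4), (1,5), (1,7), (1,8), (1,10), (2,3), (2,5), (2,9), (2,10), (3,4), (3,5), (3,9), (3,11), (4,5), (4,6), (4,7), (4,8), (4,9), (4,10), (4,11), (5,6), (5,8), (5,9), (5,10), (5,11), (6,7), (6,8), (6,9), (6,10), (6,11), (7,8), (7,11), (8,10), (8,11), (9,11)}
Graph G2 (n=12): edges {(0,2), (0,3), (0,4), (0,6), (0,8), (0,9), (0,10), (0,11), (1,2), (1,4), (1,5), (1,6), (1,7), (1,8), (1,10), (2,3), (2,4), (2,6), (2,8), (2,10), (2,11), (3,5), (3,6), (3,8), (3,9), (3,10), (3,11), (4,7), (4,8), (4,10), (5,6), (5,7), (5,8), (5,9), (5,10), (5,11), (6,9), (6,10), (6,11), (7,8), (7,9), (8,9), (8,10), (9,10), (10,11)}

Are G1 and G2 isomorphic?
Yes, isomorphic

The graphs are isomorphic.
One valid mapping φ: V(G1) → V(G2): 0→6, 1→5, 2→7, 3→1, 4→10, 5→8, 6→0, 7→11, 8→3, 9→4, 10→9, 11→2

Verify φ preserves adjacency — for each edge of G1, its image is an edge of G2:
  (0,1) → (φ(0),φ(1)) = (5,6) ∈ E(G2) ✓
  (0,3) → (φ(0),φ(3)) = (1,6) ∈ E(G2) ✓
  (0,4) → (φ(0),φ(4)) = (6,10) ∈ E(G2) ✓
  (0,6) → (φ(0),φ(6)) = (0,6) ∈ E(G2) ✓
  (0,7) → (φ(0),φ(7)) = (6,11) ∈ E(G2) ✓
  (0,8) → (φ(0),φ(8)) = (3,6) ∈ E(G2) ✓
  (0,10) → (φ(0),φ(10)) = (6,9) ∈ E(G2) ✓
  (0,11) → (φ(0),φ(11)) = (2,6) ∈ E(G2) ✓
  (1,2) → (φ(1),φ(2)) = (5,7) ∈ E(G2) ✓
  (1,3) → (φ(1),φ(3)) = (1,5) ∈ E(G2) ✓
  (1,4) → (φ(1),φ(4)) = (5,10) ∈ E(G2) ✓
  (1,5) → (φ(1),φ(5)) = (5,8) ∈ E(G2) ✓
  (1,7) → (φ(1),φ(7)) = (5,11) ∈ E(G2) ✓
  (1,8) → (φ(1),φ(8)) = (3,5) ∈ E(G2) ✓
  (1,10) → (φ(1),φ(10)) = (5,9) ∈ E(G2) ✓
  (2,3) → (φ(2),φ(3)) = (1,7) ∈ E(G2) ✓
  (2,5) → (φ(2),φ(5)) = (7,8) ∈ E(G2) ✓
  (2,9) → (φ(2),φ(9)) = (4,7) ∈ E(G2) ✓
  (2,10) → (φ(2),φ(10)) = (7,9) ∈ E(G2) ✓
  (3,4) → (φ(3),φ(4)) = (1,10) ∈ E(G2) ✓
  (3,5) → (φ(3),φ(5)) = (1,8) ∈ E(G2) ✓
  (3,9) → (φ(3),φ(9)) = (1,4) ∈ E(G2) ✓
  (3,11) → (φ(3),φ(11)) = (1,2) ∈ E(G2) ✓
  (4,5) → (φ(4),φ(5)) = (8,10) ∈ E(G2) ✓
  (4,6) → (φ(4),φ(6)) = (0,10) ∈ E(G2) ✓
  (4,7) → (φ(4),φ(7)) = (10,11) ∈ E(G2) ✓
  (4,8) → (φ(4),φ(8)) = (3,10) ∈ E(G2) ✓
  (4,9) → (φ(4),φ(9)) = (4,10) ∈ E(G2) ✓
  (4,10) → (φ(4),φ(10)) = (9,10) ∈ E(G2) ✓
  (4,11) → (φ(4),φ(11)) = (2,10) ∈ E(G2) ✓
  (5,6) → (φ(5),φ(6)) = (0,8) ∈ E(G2) ✓
  (5,8) → (φ(5),φ(8)) = (3,8) ∈ E(G2) ✓
  (5,9) → (φ(5),φ(9)) = (4,8) ∈ E(G2) ✓
  (5,10) → (φ(5),φ(10)) = (8,9) ∈ E(G2) ✓
  (5,11) → (φ(5),φ(11)) = (2,8) ∈ E(G2) ✓
  (6,7) → (φ(6),φ(7)) = (0,11) ∈ E(G2) ✓
  (6,8) → (φ(6),φ(8)) = (0,3) ∈ E(G2) ✓
  (6,9) → (φ(6),φ(9)) = (0,4) ∈ E(G2) ✓
  (6,10) → (φ(6),φ(10)) = (0,9) ∈ E(G2) ✓
  (6,11) → (φ(6),φ(11)) = (0,2) ∈ E(G2) ✓
  (7,8) → (φ(7),φ(8)) = (3,11) ∈ E(G2) ✓
  (7,11) → (φ(7),φ(11)) = (2,11) ∈ E(G2) ✓
  (8,10) → (φ(8),φ(10)) = (3,9) ∈ E(G2) ✓
  (8,11) → (φ(8),φ(11)) = (2,3) ∈ E(G2) ✓
  (9,11) → (φ(9),φ(11)) = (2,4) ∈ E(G2) ✓
All 45 edges of G1 map to edges of G2, and |E(G1)| = |E(G2)| = 45, so φ is a bijection on edges as well as vertices. Hence G1 ≅ G2.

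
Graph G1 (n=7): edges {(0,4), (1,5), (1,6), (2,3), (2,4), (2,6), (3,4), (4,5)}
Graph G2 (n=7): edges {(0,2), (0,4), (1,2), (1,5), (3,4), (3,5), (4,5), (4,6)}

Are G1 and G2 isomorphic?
Yes, isomorphic

The graphs are isomorphic.
One valid mapping φ: V(G1) → V(G2): 0→6, 1→2, 2→5, 3→3, 4→4, 5→0, 6→1

Verify φ preserves adjacency — for each edge of G1, its image is an edge of G2:
  (0,4) → (φ(0),φ(4)) = (4,6) ∈ E(G2) ✓
  (1,5) → (φ(1),φ(5)) = (0,2) ∈ E(G2) ✓
  (1,6) → (φ(1),φ(6)) = (1,2) ∈ E(G2) ✓
  (2,3) → (φ(2),φ(3)) = (3,5) ∈ E(G2) ✓
  (2,4) → (φ(2),φ(4)) = (4,5) ∈ E(G2) ✓
  (2,6) → (φ(2),φ(6)) = (1,5) ∈ E(G2) ✓
  (3,4) → (φ(3),φ(4)) = (3,4) ∈ E(G2) ✓
  (4,5) → (φ(4),φ(5)) = (0,4) ∈ E(G2) ✓
All 8 edges of G1 map to edges of G2, and |E(G1)| = |E(G2)| = 8, so φ is a bijection on edges as well as vertices. Hence G1 ≅ G2.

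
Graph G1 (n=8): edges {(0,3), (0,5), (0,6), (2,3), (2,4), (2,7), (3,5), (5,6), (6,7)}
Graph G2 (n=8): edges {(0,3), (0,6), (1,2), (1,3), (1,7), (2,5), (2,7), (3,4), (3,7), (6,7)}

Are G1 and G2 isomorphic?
No, not isomorphic

The graphs are NOT isomorphic.

Connected components of G1: 2 component(s) with vertex sets [[1], [0, 2, 3, 4, 5, 6, 7]], sizes [1, 7].
Connected components of G2: 1 component(s) with vertex sets [[0, 1, 2, 3, 4, 5, 6, 7]], sizes [8].
The number of connected components (and the multiset of component sizes) is an isomorphism invariant — an isomorphism maps each component of G1 bijectively onto a component of G2. Since G1 has 2 component(s) and G2 has 1, they cannot be isomorphic.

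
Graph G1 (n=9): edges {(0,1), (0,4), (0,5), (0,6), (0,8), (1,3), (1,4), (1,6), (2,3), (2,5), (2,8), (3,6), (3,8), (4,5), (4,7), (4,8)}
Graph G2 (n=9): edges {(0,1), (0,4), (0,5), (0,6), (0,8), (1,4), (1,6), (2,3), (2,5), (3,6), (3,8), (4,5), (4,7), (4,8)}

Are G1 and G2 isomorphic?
No, not isomorphic

The graphs are NOT isomorphic.

Counting edges: G1 has 16 edge(s); G2 has 14 edge(s).
Edge count is an isomorphism invariant (a bijection on vertices induces a bijection on edges), so differing edge counts rule out isomorphism.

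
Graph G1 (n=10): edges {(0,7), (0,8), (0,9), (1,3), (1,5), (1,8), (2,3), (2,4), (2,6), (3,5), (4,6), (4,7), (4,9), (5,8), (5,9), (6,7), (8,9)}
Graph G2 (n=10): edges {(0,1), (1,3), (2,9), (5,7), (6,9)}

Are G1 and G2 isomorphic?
No, not isomorphic

The graphs are NOT isomorphic.

Connected components of G1: 1 component(s) with vertex sets [[0, 1, 2, 3, 4, 5, 6, 7, 8, 9]], sizes [10].
Connected components of G2: 5 component(s) with vertex sets [[4], [8], [5, 7], [0, 1, 3], [2, 6, 9]], sizes [1, 1, 2, 3, 3].
The number of connected components (and the multiset of component sizes) is an isomorphism invariant — an isomorphism maps each component of G1 bijectively onto a component of G2. Since G1 has 1 component(s) and G2 has 5, they cannot be isomorphic.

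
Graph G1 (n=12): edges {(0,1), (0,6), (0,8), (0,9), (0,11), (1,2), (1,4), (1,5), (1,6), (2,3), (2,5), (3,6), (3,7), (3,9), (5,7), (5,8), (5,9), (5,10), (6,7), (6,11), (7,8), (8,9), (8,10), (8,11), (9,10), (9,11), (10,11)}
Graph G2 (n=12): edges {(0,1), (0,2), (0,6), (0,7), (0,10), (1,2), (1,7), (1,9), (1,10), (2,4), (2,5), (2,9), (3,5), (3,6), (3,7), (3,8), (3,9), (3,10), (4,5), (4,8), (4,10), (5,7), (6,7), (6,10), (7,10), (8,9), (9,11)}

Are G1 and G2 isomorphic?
Yes, isomorphic

The graphs are isomorphic.
One valid mapping φ: V(G1) → V(G2): 0→1, 1→9, 2→8, 3→4, 4→11, 5→3, 6→2, 7→5, 8→7, 9→10, 10→6, 11→0

Verify φ preserves adjacency — for each edge of G1, its image is an edge of G2:
  (0,1) → (φ(0),φ(1)) = (1,9) ∈ E(G2) ✓
  (0,6) → (φ(0),φ(6)) = (1,2) ∈ E(G2) ✓
  (0,8) → (φ(0),φ(8)) = (1,7) ∈ E(G2) ✓
  (0,9) → (φ(0),φ(9)) = (1,10) ∈ E(G2) ✓
  (0,11) → (φ(0),φ(11)) = (0,1) ∈ E(G2) ✓
  (1,2) → (φ(1),φ(2)) = (8,9) ∈ E(G2) ✓
  (1,4) → (φ(1),φ(4)) = (9,11) ∈ E(G2) ✓
  (1,5) → (φ(1),φ(5)) = (3,9) ∈ E(G2) ✓
  (1,6) → (φ(1),φ(6)) = (2,9) ∈ E(G2) ✓
  (2,3) → (φ(2),φ(3)) = (4,8) ∈ E(G2) ✓
  (2,5) → (φ(2),φ(5)) = (3,8) ∈ E(G2) ✓
  (3,6) → (φ(3),φ(6)) = (2,4) ∈ E(G2) ✓
  (3,7) → (φ(3),φ(7)) = (4,5) ∈ E(G2) ✓
  (3,9) → (φ(3),φ(9)) = (4,10) ∈ E(G2) ✓
  (5,7) → (φ(5),φ(7)) = (3,5) ∈ E(G2) ✓
  (5,8) → (φ(5),φ(8)) = (3,7) ∈ E(G2) ✓
  (5,9) → (φ(5),φ(9)) = (3,10) ∈ E(G2) ✓
  (5,10) → (φ(5),φ(10)) = (3,6) ∈ E(G2) ✓
  (6,7) → (φ(6),φ(7)) = (2,5) ∈ E(G2) ✓
  (6,11) → (φ(6),φ(11)) = (0,2) ∈ E(G2) ✓
  (7,8) → (φ(7),φ(8)) = (5,7) ∈ E(G2) ✓
  (8,9) → (φ(8),φ(9)) = (7,10) ∈ E(G2) ✓
  (8,10) → (φ(8),φ(10)) = (6,7) ∈ E(G2) ✓
  (8,11) → (φ(8),φ(11)) = (0,7) ∈ E(G2) ✓
  (9,10) → (φ(9),φ(10)) = (6,10) ∈ E(G2) ✓
  (9,11) → (φ(9),φ(11)) = (0,10) ∈ E(G2) ✓
  (10,11) → (φ(10),φ(11)) = (0,6) ∈ E(G2) ✓
All 27 edges of G1 map to edges of G2, and |E(G1)| = |E(G2)| = 27, so φ is a bijection on edges as well as vertices. Hence G1 ≅ G2.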